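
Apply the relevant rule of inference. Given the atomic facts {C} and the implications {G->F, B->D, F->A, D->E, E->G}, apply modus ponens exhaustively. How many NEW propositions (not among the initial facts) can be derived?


Initial facts: {C}
Apply modus ponens to closure:
  (no implication fires)
Final known: {C}
New propositions: {(none)}
Count = 0

0


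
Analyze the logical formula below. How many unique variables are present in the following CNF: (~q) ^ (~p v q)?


Identify each variable that appears in the formula.
Variables found: p, q
Count = 2

2


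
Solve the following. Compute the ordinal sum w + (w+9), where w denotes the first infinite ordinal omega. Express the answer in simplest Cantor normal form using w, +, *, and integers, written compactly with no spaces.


Compute w + (w+9).
Ordinal + is associative but NOT commutative; for finite n>0, n + w = w but w + n stays w+n.
w + (w+9) = (w+w) + 9 = w*2+9.
Result = w*2+9

w*2+9


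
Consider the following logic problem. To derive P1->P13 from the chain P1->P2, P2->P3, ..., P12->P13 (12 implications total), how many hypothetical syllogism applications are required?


With 12 implications in a chain connecting 13 propositions:
P1->P2, P2->P3, ..., P12->P13
Steps needed = (number of implications) - 1 = 12 - 1 = 11

11


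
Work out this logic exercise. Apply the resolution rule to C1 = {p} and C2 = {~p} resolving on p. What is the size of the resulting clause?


Remove p from C1 and ~p from C2.
C1 remainder: {}
C2 remainder: {}
Union (resolvent): {} (empty clause)
Resolvent has 0 literal(s).

0


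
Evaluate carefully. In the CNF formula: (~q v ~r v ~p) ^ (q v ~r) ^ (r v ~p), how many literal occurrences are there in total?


Counting literals in each clause:
Clause 1: 3 literal(s)
Clause 2: 2 literal(s)
Clause 3: 2 literal(s)
Total = 7

7


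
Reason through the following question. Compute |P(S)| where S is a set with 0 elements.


The power set of a set with n elements has 2^n elements.
|P(S)| = 2^0 = 1

1


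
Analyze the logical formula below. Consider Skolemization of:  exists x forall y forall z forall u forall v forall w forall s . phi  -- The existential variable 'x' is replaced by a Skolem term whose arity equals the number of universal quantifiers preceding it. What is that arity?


Quantifier prefix: exists x forall y forall z forall u forall v forall w forall s
'x' is existentially quantified at position 1.
No universal quantifiers precede it.
Skolem function arity = 0 (a Skolem constant)

0


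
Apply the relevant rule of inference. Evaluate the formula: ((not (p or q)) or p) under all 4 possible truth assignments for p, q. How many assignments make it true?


Check all 4 assignments:
p=0, q=0: 1
p=0, q=1: 0
p=1, q=0: 1
p=1, q=1: 1
Count of True = 3

3


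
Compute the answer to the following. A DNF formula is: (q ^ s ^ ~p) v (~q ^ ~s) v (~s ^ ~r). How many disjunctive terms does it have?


A DNF formula is a disjunction of terms (conjunctions).
Terms are separated by v.
Counting the disjuncts: 3 terms.

3


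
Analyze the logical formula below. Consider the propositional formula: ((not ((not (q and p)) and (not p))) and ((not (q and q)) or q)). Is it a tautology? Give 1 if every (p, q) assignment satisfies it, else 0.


Check all 4 assignments:
p=0, q=0: 0
p=0, q=1: 0
p=1, q=0: 1
p=1, q=1: 1
Satisfying count = 2/4.
Tautology iff count = 4: no.

0


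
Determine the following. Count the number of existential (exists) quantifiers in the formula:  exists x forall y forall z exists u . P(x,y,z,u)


Quantifier prefix: exists x forall y forall z exists u
Mark each quantifier type:
  E U U E
Universal count = 2, Existential count = 2
Asked for existential (exists) quantifiers: 2

2


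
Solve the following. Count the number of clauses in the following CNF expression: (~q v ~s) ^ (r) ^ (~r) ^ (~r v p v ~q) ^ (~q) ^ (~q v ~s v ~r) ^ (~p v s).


A CNF formula is a conjunction of clauses.
Clauses are separated by ^.
Counting the conjuncts: 7 clauses.

7


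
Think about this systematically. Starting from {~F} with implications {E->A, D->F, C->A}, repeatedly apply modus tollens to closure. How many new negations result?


Initial negated facts: {~F}
Apply modus tollens to closure:
  ~F and D->F  =>  ~D
Final negated: {~D, ~F}
New negations: {~D}
Count = 1

1


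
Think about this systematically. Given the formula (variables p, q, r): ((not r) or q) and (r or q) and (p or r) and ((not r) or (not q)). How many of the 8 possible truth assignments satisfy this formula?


Evaluate all 8 assignments for p, q, r:
p=0, q=0, r=0: 0
p=0, q=0, r=1: 0
p=0, q=1, r=0: 0
p=0, q=1, r=1: 0
p=1, q=0, r=0: 0
p=1, q=0, r=1: 0
p=1, q=1, r=0: 1
p=1, q=1, r=1: 0
Satisfying count = 1

1


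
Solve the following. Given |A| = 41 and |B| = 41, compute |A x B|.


The Cartesian product A x B contains all ordered pairs (a, b).
|A x B| = |A| * |B| = 41 * 41 = 1681

1681


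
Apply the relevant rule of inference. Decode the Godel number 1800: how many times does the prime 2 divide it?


Factorize 1800 by dividing by 2 repeatedly.
Division steps: 2 divides 1800 exactly 3 time(s).
Exponent of 2 = 3

3


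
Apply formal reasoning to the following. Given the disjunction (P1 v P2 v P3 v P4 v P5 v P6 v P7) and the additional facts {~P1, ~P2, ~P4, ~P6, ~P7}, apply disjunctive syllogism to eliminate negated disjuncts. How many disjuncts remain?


Original disjuncts (7): P1, P2, P3, P4, P5, P6, P7
Negated (eliminate): ~P1, ~P2, ~P4, ~P6, ~P7
Remaining disjuncts: P3, P5
Count = 7 - 5 = 2

2


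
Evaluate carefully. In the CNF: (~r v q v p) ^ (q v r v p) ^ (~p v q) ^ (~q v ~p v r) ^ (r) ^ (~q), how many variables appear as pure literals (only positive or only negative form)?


Check each variable for pure literal status:
p: mixed (not pure)
q: mixed (not pure)
r: mixed (not pure)
Pure literal count = 0

0


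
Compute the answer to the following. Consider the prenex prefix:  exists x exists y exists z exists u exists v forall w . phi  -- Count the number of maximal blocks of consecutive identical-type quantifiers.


Quantifier-type sequence: E E E E E A  (A=forall, E=exists)
Group into maximal same-type runs:
  Ex5 | Ax1
Number of blocks = 2

2


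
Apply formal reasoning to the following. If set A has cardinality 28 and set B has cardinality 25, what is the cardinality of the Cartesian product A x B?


The Cartesian product A x B contains all ordered pairs (a, b).
|A x B| = |A| * |B| = 28 * 25 = 700

700


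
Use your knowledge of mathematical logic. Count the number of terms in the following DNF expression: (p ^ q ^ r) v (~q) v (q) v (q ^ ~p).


A DNF formula is a disjunction of terms (conjunctions).
Terms are separated by v.
Counting the disjuncts: 4 terms.

4


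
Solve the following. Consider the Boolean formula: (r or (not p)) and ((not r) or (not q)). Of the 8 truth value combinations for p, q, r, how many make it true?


Evaluate all 8 assignments for p, q, r:
p=0, q=0, r=0: 1
p=0, q=0, r=1: 1
p=0, q=1, r=0: 1
p=0, q=1, r=1: 0
p=1, q=0, r=0: 0
p=1, q=0, r=1: 1
p=1, q=1, r=0: 0
p=1, q=1, r=1: 0
Satisfying count = 4

4


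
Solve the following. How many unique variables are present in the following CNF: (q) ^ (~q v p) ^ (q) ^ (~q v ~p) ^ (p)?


Identify each variable that appears in the formula.
Variables found: p, q
Count = 2

2


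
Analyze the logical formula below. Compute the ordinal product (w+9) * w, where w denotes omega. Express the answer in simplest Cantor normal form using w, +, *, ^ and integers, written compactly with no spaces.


Compute (w+9) * w.
Ordinal * is associative and left-distributive over +, but NOT commutative; for finite n>1, n*w = w but w*n stays w*n.
(w+9) * w = sup{(w+9)*k : k<w} = sup{w*k+9} = w^2 (the +9 tail is absorbed in the limit).
Result = w^2

w^2


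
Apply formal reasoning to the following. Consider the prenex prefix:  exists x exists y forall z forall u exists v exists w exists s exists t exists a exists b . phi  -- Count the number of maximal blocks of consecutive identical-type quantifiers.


Quantifier-type sequence: E E A A E E E E E E  (A=forall, E=exists)
Group into maximal same-type runs:
  Ex2 | Ax2 | Ex6
Number of blocks = 3

3


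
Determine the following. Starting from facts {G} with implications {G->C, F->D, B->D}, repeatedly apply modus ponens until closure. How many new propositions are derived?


Initial facts: {G}
Apply modus ponens to closure:
  G and G->C  =>  C
Final known: {C, G}
New propositions: {C}
Count = 1

1


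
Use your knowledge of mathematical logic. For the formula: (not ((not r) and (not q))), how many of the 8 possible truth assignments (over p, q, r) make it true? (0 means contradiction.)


Check all 8 assignments:
p=0, q=0, r=0: 0
p=0, q=0, r=1: 1
p=0, q=1, r=0: 1
p=0, q=1, r=1: 1
p=1, q=0, r=0: 0
p=1, q=0, r=1: 1
p=1, q=1, r=0: 1
p=1, q=1, r=1: 1
Count of True = 6

6


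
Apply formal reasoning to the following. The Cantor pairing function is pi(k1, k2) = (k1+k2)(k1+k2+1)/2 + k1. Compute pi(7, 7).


k1 + k2 = 14
(k1+k2)(k1+k2+1)/2 = 14 * 15 / 2 = 105
pi = 105 + 7 = 112

112


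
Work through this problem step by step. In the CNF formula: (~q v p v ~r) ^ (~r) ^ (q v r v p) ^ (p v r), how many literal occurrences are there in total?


Counting literals in each clause:
Clause 1: 3 literal(s)
Clause 2: 1 literal(s)
Clause 3: 3 literal(s)
Clause 4: 2 literal(s)
Total = 9

9


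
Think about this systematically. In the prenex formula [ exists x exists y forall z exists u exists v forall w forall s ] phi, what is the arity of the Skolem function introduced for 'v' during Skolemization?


Quantifier prefix: exists x exists y forall z exists u exists v forall w forall s
'v' is existentially quantified at position 5.
Universal variables preceding it: z
Skolem function arity = 1

1


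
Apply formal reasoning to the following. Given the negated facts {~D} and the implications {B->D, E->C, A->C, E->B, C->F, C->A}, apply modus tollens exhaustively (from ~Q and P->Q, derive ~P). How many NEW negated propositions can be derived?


Initial negated facts: {~D}
Apply modus tollens to closure:
  ~D and B->D  =>  ~B
  ~B and E->B  =>  ~E
Final negated: {~B, ~D, ~E}
New negations: {~B, ~E}
Count = 2

2


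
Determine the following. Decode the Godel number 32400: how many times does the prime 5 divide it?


Factorize 32400 by dividing by 5 repeatedly.
Division steps: 5 divides 32400 exactly 2 time(s).
Exponent of 5 = 2

2


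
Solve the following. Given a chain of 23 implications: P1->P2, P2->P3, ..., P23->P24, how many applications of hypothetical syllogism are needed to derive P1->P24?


With 23 implications in a chain connecting 24 propositions:
P1->P2, P2->P3, ..., P23->P24
Steps needed = (number of implications) - 1 = 23 - 1 = 22

22


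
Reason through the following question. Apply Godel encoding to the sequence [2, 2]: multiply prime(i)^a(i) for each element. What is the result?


Encode each element as an exponent of the corresponding prime:
  2^2 = 4
  3^2 = 9
Product = 4 * 9 = 36

36


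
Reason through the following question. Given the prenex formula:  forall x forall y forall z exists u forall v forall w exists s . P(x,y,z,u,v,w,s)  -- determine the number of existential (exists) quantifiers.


Quantifier prefix: forall x forall y forall z exists u forall v forall w exists s
Mark each quantifier type:
  U U U E U U E
Universal count = 5, Existential count = 2
Asked for existential (exists) quantifiers: 2

2


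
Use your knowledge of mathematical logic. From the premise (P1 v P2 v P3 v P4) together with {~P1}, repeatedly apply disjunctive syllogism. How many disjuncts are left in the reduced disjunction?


Original disjuncts (4): P1, P2, P3, P4
Negated (eliminate): ~P1
Remaining disjuncts: P2, P3, P4
Count = 4 - 1 = 3

3


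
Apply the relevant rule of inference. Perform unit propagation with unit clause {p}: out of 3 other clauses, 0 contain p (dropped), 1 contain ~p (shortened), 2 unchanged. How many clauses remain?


Satisfied (removed): 0
Shortened (remain): 1
Unchanged (remain): 2
Remaining = 1 + 2 = 3

3


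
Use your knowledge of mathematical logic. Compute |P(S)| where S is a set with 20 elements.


The power set of a set with n elements has 2^n elements.
|P(S)| = 2^20 = 1048576

1048576


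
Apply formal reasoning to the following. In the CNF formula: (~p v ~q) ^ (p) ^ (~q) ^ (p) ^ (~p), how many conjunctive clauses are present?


A CNF formula is a conjunction of clauses.
Clauses are separated by ^.
Counting the conjuncts: 5 clauses.

5


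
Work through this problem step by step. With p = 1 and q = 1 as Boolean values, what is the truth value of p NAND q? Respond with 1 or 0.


p = 1, q = 1
Operation: p NAND q
Evaluate: 1 NAND 1 = 0

0


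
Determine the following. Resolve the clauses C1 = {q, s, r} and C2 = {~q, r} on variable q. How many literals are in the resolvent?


Remove q from C1 and ~q from C2.
C1 remainder: {s, r}
C2 remainder: {r}
Union (resolvent): {r, s}
Resolvent has 2 literal(s).

2


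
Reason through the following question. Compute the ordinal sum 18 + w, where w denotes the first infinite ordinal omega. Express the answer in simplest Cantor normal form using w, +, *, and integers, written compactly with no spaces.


Compute 18 + w.
Ordinal + is associative but NOT commutative; for finite n>0, n + w = w but w + n stays w+n.
Any finite left addend is absorbed by w on the right: 18 + w = w.
Result = w

w


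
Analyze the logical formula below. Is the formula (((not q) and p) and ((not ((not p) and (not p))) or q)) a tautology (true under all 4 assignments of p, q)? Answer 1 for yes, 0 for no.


Check all 4 assignments:
p=0, q=0: 0
p=0, q=1: 0
p=1, q=0: 1
p=1, q=1: 0
Satisfying count = 1/4.
Tautology iff count = 4: no.

0


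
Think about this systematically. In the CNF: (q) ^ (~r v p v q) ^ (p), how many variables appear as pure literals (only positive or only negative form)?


Check each variable for pure literal status:
p: pure positive
q: pure positive
r: pure negative
Pure literal count = 3

3


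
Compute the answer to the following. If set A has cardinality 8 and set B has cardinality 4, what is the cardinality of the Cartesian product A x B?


The Cartesian product A x B contains all ordered pairs (a, b).
|A x B| = |A| * |B| = 8 * 4 = 32

32


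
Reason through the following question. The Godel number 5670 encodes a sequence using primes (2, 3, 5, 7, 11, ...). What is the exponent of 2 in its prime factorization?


Factorize 5670 by dividing by 2 repeatedly.
Division steps: 2 divides 5670 exactly 1 time(s).
Exponent of 2 = 1

1


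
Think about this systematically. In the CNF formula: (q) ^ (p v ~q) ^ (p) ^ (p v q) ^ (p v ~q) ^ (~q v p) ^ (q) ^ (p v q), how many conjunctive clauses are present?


A CNF formula is a conjunction of clauses.
Clauses are separated by ^.
Counting the conjuncts: 8 clauses.

8


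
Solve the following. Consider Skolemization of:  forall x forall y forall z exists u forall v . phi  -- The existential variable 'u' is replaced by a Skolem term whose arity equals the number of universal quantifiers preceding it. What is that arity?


Quantifier prefix: forall x forall y forall z exists u forall v
'u' is existentially quantified at position 4.
Universal variables preceding it: x, y, z
Skolem function arity = 3

3


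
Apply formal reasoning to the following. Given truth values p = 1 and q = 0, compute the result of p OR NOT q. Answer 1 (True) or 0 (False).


p = 1, q = 0
Operation: p OR NOT q
Evaluate: 1 OR NOT 0 = 1

1


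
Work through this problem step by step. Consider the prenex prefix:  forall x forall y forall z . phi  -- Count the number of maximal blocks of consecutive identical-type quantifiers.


Quantifier-type sequence: A A A  (A=forall, E=exists)
Group into maximal same-type runs:
  Ax3
Number of blocks = 1

1


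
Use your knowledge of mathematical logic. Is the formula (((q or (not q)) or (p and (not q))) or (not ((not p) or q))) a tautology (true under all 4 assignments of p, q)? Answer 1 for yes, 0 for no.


Check all 4 assignments:
p=0, q=0: 1
p=0, q=1: 1
p=1, q=0: 1
p=1, q=1: 1
Satisfying count = 4/4.
Tautology iff count = 4: yes.

1


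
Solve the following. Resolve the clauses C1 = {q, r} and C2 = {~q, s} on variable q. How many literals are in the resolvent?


Remove q from C1 and ~q from C2.
C1 remainder: {r}
C2 remainder: {s}
Union (resolvent): {r, s}
Resolvent has 2 literal(s).

2


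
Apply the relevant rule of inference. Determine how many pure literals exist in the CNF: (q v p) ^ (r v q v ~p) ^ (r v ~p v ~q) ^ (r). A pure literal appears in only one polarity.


Check each variable for pure literal status:
p: mixed (not pure)
q: mixed (not pure)
r: pure positive
Pure literal count = 1

1


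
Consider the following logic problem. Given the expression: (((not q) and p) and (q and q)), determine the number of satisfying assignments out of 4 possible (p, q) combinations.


Check all 4 assignments:
p=0, q=0: 0
p=0, q=1: 0
p=1, q=0: 0
p=1, q=1: 0
Count of True = 0

0


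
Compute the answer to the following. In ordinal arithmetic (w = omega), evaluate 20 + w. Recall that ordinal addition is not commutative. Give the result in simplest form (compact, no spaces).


Compute 20 + w.
Ordinal + is associative but NOT commutative; for finite n>0, n + w = w but w + n stays w+n.
Any finite left addend is absorbed by w on the right: 20 + w = w.
Result = w

w


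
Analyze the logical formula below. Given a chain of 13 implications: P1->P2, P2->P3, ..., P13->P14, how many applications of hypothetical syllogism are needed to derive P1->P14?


With 13 implications in a chain connecting 14 propositions:
P1->P2, P2->P3, ..., P13->P14
Steps needed = (number of implications) - 1 = 13 - 1 = 12

12


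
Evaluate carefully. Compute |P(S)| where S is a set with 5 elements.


The power set of a set with n elements has 2^n elements.
|P(S)| = 2^5 = 32

32


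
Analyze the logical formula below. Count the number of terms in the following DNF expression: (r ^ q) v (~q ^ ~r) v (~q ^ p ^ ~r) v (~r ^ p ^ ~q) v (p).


A DNF formula is a disjunction of terms (conjunctions).
Terms are separated by v.
Counting the disjuncts: 5 terms.

5


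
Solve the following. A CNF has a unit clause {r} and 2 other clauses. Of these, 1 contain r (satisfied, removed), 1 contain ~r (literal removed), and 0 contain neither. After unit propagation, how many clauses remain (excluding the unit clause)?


Satisfied (removed): 1
Shortened (remain): 1
Unchanged (remain): 0
Remaining = 1 + 0 = 1

1


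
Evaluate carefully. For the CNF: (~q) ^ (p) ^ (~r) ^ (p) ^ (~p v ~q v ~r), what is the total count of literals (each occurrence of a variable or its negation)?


Counting literals in each clause:
Clause 1: 1 literal(s)
Clause 2: 1 literal(s)
Clause 3: 1 literal(s)
Clause 4: 1 literal(s)
Clause 5: 3 literal(s)
Total = 7

7


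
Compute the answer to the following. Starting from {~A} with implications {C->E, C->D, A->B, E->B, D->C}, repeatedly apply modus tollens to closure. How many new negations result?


Initial negated facts: {~A}
Apply modus tollens to closure:
  (no implication fires)
Final negated: {~A}
New negations: {(none)}
Count = 0

0


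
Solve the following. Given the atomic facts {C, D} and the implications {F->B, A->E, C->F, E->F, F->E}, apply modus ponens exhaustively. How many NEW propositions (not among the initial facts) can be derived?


Initial facts: {C, D}
Apply modus ponens to closure:
  C and C->F  =>  F
  F and F->E  =>  E
  F and F->B  =>  B
Final known: {B, C, D, E, F}
New propositions: {B, E, F}
Count = 3

3


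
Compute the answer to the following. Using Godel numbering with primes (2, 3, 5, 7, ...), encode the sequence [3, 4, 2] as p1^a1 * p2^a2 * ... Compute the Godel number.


Encode each element as an exponent of the corresponding prime:
  2^3 = 8
  3^4 = 81
  5^2 = 25
Product = 8 * 81 * 25 = 16200

16200


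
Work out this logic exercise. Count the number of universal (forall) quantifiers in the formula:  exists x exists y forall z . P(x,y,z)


Quantifier prefix: exists x exists y forall z
Mark each quantifier type:
  E E U
Universal count = 1, Existential count = 2
Asked for universal (forall) quantifiers: 1

1


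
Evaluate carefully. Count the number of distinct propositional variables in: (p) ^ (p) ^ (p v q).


Identify each variable that appears in the formula.
Variables found: p, q
Count = 2

2


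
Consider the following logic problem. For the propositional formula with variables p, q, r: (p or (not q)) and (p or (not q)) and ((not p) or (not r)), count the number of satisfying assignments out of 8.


Evaluate all 8 assignments for p, q, r:
p=0, q=0, r=0: 1
p=0, q=0, r=1: 1
p=0, q=1, r=0: 0
p=0, q=1, r=1: 0
p=1, q=0, r=0: 1
p=1, q=0, r=1: 0
p=1, q=1, r=0: 1
p=1, q=1, r=1: 0
Satisfying count = 4

4


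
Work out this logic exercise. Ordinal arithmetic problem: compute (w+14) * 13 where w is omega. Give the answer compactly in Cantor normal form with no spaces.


Compute (w+14) * 13.
Ordinal * is associative and left-distributive over +, but NOT commutative; for finite n>1, n*w = w but w*n stays w*n.
(w+14) * 13 = (w+14) repeated 13 times. Each intermediate +14 is absorbed by the following w; only the last survives: w*13+14.
Result = w*13+14

w*13+14


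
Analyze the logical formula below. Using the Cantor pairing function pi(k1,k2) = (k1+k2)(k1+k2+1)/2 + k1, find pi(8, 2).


k1 + k2 = 10
(k1+k2)(k1+k2+1)/2 = 10 * 11 / 2 = 55
pi = 55 + 8 = 63

63


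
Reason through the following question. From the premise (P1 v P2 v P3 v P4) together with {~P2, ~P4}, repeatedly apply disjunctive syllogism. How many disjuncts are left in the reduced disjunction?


Original disjuncts (4): P1, P2, P3, P4
Negated (eliminate): ~P2, ~P4
Remaining disjuncts: P1, P3
Count = 4 - 2 = 2

2


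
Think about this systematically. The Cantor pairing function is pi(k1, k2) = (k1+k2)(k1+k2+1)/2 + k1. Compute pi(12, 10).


k1 + k2 = 22
(k1+k2)(k1+k2+1)/2 = 22 * 23 / 2 = 253
pi = 253 + 12 = 265

265


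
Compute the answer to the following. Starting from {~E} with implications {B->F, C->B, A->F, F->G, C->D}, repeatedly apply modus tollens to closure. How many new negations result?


Initial negated facts: {~E}
Apply modus tollens to closure:
  (no implication fires)
Final negated: {~E}
New negations: {(none)}
Count = 0

0


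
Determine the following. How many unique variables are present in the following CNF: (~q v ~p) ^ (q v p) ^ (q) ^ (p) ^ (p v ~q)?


Identify each variable that appears in the formula.
Variables found: p, q
Count = 2

2


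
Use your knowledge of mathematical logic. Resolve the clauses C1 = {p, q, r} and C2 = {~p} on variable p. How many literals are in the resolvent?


Remove p from C1 and ~p from C2.
C1 remainder: {q, r}
C2 remainder: {}
Union (resolvent): {q, r}
Resolvent has 2 literal(s).

2


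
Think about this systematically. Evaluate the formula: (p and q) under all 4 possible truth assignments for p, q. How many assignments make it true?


Check all 4 assignments:
p=0, q=0: 0
p=0, q=1: 0
p=1, q=0: 0
p=1, q=1: 1
Count of True = 1

1


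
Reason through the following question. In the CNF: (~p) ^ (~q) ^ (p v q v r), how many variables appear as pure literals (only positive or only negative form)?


Check each variable for pure literal status:
p: mixed (not pure)
q: mixed (not pure)
r: pure positive
Pure literal count = 1

1


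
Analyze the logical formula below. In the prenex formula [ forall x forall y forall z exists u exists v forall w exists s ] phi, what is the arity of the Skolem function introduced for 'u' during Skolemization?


Quantifier prefix: forall x forall y forall z exists u exists v forall w exists s
'u' is existentially quantified at position 4.
Universal variables preceding it: x, y, z
Skolem function arity = 3

3


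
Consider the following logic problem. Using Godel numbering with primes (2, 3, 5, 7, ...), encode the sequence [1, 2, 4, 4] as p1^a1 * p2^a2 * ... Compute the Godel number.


Encode each element as an exponent of the corresponding prime:
  2^1 = 2
  3^2 = 9
  5^4 = 625
  7^4 = 2401
Product = 2 * 9 * 625 * 2401 = 27011250

27011250


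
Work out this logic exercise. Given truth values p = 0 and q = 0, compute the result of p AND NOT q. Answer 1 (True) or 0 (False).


p = 0, q = 0
Operation: p AND NOT q
Evaluate: 0 AND NOT 0 = 0

0


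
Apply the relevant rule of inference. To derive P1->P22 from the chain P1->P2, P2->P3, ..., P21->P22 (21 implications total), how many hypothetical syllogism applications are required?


With 21 implications in a chain connecting 22 propositions:
P1->P2, P2->P3, ..., P21->P22
Steps needed = (number of implications) - 1 = 21 - 1 = 20

20


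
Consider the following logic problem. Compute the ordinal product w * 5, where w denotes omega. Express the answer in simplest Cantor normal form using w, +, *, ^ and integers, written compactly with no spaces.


Compute w * 5.
Ordinal * is associative and left-distributive over +, but NOT commutative; for finite n>1, n*w = w but w*n stays w*n.
w * 5 means 5 copies of w concatenated: w*5.
Result = w*5

w*5


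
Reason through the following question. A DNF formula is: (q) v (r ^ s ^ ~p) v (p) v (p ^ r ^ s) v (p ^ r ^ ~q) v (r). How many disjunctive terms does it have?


A DNF formula is a disjunction of terms (conjunctions).
Terms are separated by v.
Counting the disjuncts: 6 terms.

6


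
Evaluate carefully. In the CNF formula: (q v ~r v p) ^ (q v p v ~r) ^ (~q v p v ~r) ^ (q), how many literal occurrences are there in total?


Counting literals in each clause:
Clause 1: 3 literal(s)
Clause 2: 3 literal(s)
Clause 3: 3 literal(s)
Clause 4: 1 literal(s)
Total = 10

10


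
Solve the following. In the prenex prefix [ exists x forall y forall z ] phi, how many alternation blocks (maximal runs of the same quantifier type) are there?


Quantifier-type sequence: E A A  (A=forall, E=exists)
Group into maximal same-type runs:
  Ex1 | Ax2
Number of blocks = 2

2


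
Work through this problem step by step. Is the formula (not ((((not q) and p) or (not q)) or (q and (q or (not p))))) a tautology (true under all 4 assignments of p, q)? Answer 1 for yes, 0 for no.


Check all 4 assignments:
p=0, q=0: 0
p=0, q=1: 0
p=1, q=0: 0
p=1, q=1: 0
Satisfying count = 0/4.
Tautology iff count = 4: no.

0


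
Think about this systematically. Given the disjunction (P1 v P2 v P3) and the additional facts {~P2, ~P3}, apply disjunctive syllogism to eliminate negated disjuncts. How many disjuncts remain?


Original disjuncts (3): P1, P2, P3
Negated (eliminate): ~P2, ~P3
Remaining disjuncts: P1
Count = 3 - 2 = 1

1


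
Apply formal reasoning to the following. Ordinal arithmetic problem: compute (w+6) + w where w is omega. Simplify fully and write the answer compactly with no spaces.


Compute (w+6) + w.
Ordinal + is associative but NOT commutative; for finite n>0, n + w = w but w + n stays w+n.
(w+6) + w = w + (6+w) = w + w = w*2 (the finite tail 6 is absorbed by the right w).
Result = w*2

w*2


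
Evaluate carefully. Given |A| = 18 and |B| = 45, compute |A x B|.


The Cartesian product A x B contains all ordered pairs (a, b).
|A x B| = |A| * |B| = 18 * 45 = 810

810


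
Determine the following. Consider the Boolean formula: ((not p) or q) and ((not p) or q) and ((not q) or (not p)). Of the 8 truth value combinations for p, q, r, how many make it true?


Evaluate all 8 assignments for p, q, r:
p=0, q=0, r=0: 1
p=0, q=0, r=1: 1
p=0, q=1, r=0: 1
p=0, q=1, r=1: 1
p=1, q=0, r=0: 0
p=1, q=0, r=1: 0
p=1, q=1, r=0: 0
p=1, q=1, r=1: 0
Satisfying count = 4

4


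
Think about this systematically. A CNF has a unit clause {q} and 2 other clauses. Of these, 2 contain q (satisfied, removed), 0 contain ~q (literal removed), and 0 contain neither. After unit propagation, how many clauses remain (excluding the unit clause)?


Satisfied (removed): 2
Shortened (remain): 0
Unchanged (remain): 0
Remaining = 0 + 0 = 0

0


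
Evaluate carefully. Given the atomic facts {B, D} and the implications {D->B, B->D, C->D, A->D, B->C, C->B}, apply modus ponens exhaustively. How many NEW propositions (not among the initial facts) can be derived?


Initial facts: {B, D}
Apply modus ponens to closure:
  B and B->C  =>  C
Final known: {B, C, D}
New propositions: {C}
Count = 1

1


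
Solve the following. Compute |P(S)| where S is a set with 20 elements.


The power set of a set with n elements has 2^n elements.
|P(S)| = 2^20 = 1048576

1048576


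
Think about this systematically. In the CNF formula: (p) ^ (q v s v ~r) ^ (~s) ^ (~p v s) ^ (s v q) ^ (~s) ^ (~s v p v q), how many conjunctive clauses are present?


A CNF formula is a conjunction of clauses.
Clauses are separated by ^.
Counting the conjuncts: 7 clauses.

7


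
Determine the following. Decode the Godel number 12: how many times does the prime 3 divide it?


Factorize 12 by dividing by 3 repeatedly.
Division steps: 3 divides 12 exactly 1 time(s).
Exponent of 3 = 1

1


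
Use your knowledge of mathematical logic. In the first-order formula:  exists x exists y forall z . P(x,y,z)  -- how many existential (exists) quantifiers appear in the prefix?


Quantifier prefix: exists x exists y forall z
Mark each quantifier type:
  E E U
Universal count = 1, Existential count = 2
Asked for existential (exists) quantifiers: 2

2


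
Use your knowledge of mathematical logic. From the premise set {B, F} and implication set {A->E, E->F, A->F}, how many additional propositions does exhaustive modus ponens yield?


Initial facts: {B, F}
Apply modus ponens to closure:
  (no implication fires)
Final known: {B, F}
New propositions: {(none)}
Count = 0

0


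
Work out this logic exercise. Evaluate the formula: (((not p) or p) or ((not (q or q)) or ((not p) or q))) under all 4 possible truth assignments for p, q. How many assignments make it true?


Check all 4 assignments:
p=0, q=0: 1
p=0, q=1: 1
p=1, q=0: 1
p=1, q=1: 1
Count of True = 4

4


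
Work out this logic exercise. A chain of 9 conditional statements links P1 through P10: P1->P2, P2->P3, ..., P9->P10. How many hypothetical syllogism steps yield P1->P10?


With 9 implications in a chain connecting 10 propositions:
P1->P2, P2->P3, ..., P9->P10
Steps needed = (number of implications) - 1 = 9 - 1 = 8

8


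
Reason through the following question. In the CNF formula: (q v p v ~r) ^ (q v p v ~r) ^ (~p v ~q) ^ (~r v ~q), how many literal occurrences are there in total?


Counting literals in each clause:
Clause 1: 3 literal(s)
Clause 2: 3 literal(s)
Clause 3: 2 literal(s)
Clause 4: 2 literal(s)
Total = 10

10


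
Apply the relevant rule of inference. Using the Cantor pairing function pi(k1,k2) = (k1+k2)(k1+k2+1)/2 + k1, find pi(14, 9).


k1 + k2 = 23
(k1+k2)(k1+k2+1)/2 = 23 * 24 / 2 = 276
pi = 276 + 14 = 290

290


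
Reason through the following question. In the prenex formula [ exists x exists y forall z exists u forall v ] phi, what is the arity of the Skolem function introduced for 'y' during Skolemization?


Quantifier prefix: exists x exists y forall z exists u forall v
'y' is existentially quantified at position 2.
No universal quantifiers precede it.
Skolem function arity = 0 (a Skolem constant)

0


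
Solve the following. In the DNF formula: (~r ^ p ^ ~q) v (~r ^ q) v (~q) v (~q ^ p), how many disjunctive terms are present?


A DNF formula is a disjunction of terms (conjunctions).
Terms are separated by v.
Counting the disjuncts: 4 terms.

4


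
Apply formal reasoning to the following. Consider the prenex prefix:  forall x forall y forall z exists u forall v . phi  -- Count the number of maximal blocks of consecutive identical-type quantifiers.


Quantifier-type sequence: A A A E A  (A=forall, E=exists)
Group into maximal same-type runs:
  Ax3 | Ex1 | Ax1
Number of blocks = 3

3


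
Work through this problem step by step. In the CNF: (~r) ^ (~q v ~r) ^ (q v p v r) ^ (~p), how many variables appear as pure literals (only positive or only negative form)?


Check each variable for pure literal status:
p: mixed (not pure)
q: mixed (not pure)
r: mixed (not pure)
Pure literal count = 0

0


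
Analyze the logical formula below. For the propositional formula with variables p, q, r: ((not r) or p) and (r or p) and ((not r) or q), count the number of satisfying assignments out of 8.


Evaluate all 8 assignments for p, q, r:
p=0, q=0, r=0: 0
p=0, q=0, r=1: 0
p=0, q=1, r=0: 0
p=0, q=1, r=1: 0
p=1, q=0, r=0: 1
p=1, q=0, r=1: 0
p=1, q=1, r=0: 1
p=1, q=1, r=1: 1
Satisfying count = 3

3


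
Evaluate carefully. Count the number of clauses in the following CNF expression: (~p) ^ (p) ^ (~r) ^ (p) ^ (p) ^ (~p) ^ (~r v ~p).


A CNF formula is a conjunction of clauses.
Clauses are separated by ^.
Counting the conjuncts: 7 clauses.

7


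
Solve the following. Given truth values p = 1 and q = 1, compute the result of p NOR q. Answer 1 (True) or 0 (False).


p = 1, q = 1
Operation: p NOR q
Evaluate: 1 NOR 1 = 0

0


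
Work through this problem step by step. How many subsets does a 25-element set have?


The power set of a set with n elements has 2^n elements.
|P(S)| = 2^25 = 33554432

33554432


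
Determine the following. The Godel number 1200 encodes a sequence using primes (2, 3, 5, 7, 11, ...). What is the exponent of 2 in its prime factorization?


Factorize 1200 by dividing by 2 repeatedly.
Division steps: 2 divides 1200 exactly 4 time(s).
Exponent of 2 = 4

4


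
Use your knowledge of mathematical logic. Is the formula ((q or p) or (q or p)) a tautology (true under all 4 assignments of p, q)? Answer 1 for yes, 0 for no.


Check all 4 assignments:
p=0, q=0: 0
p=0, q=1: 1
p=1, q=0: 1
p=1, q=1: 1
Satisfying count = 3/4.
Tautology iff count = 4: no.

0


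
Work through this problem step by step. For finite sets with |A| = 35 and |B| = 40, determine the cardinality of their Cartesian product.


The Cartesian product A x B contains all ordered pairs (a, b).
|A x B| = |A| * |B| = 35 * 40 = 1400

1400


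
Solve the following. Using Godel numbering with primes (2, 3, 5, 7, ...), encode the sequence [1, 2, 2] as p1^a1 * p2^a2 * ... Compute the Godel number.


Encode each element as an exponent of the corresponding prime:
  2^1 = 2
  3^2 = 9
  5^2 = 25
Product = 2 * 9 * 25 = 450

450


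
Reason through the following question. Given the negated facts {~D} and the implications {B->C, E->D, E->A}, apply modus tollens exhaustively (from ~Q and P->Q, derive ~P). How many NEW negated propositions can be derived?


Initial negated facts: {~D}
Apply modus tollens to closure:
  ~D and E->D  =>  ~E
Final negated: {~D, ~E}
New negations: {~E}
Count = 1

1


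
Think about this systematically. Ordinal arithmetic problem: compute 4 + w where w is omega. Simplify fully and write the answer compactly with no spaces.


Compute 4 + w.
Ordinal + is associative but NOT commutative; for finite n>0, n + w = w but w + n stays w+n.
Any finite left addend is absorbed by w on the right: 4 + w = w.
Result = w

w


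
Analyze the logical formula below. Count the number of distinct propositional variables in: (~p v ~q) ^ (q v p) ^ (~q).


Identify each variable that appears in the formula.
Variables found: p, q
Count = 2

2


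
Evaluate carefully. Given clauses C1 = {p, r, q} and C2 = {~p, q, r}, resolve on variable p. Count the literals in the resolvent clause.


Remove p from C1 and ~p from C2.
C1 remainder: {r, q}
C2 remainder: {q, r}
Union (resolvent): {q, r}
Resolvent has 2 literal(s).

2


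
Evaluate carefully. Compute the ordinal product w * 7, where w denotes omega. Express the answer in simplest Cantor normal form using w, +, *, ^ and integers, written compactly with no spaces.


Compute w * 7.
Ordinal * is associative and left-distributive over +, but NOT commutative; for finite n>1, n*w = w but w*n stays w*n.
w * 7 means 7 copies of w concatenated: w*7.
Result = w*7

w*7


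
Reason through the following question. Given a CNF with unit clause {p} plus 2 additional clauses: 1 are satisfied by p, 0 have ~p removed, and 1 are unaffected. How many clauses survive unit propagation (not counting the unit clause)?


Satisfied (removed): 1
Shortened (remain): 0
Unchanged (remain): 1
Remaining = 0 + 1 = 1

1


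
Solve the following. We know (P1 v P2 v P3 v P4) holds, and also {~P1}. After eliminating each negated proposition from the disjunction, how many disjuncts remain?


Original disjuncts (4): P1, P2, P3, P4
Negated (eliminate): ~P1
Remaining disjuncts: P2, P3, P4
Count = 4 - 1 = 3

3


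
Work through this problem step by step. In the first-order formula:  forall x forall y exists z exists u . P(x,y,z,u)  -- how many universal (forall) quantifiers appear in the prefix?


Quantifier prefix: forall x forall y exists z exists u
Mark each quantifier type:
  U U E E
Universal count = 2, Existential count = 2
Asked for universal (forall) quantifiers: 2

2


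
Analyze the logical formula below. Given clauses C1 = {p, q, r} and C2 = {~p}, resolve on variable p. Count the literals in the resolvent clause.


Remove p from C1 and ~p from C2.
C1 remainder: {q, r}
C2 remainder: {}
Union (resolvent): {q, r}
Resolvent has 2 literal(s).

2


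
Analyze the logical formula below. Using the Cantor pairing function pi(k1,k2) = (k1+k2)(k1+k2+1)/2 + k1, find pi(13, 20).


k1 + k2 = 33
(k1+k2)(k1+k2+1)/2 = 33 * 34 / 2 = 561
pi = 561 + 13 = 574

574


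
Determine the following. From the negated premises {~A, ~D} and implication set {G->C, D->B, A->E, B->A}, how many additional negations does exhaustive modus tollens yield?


Initial negated facts: {~A, ~D}
Apply modus tollens to closure:
  ~A and B->A  =>  ~B
Final negated: {~A, ~B, ~D}
New negations: {~B}
Count = 1

1


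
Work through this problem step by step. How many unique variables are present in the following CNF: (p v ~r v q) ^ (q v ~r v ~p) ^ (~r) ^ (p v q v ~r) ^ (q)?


Identify each variable that appears in the formula.
Variables found: p, q, r
Count = 3

3


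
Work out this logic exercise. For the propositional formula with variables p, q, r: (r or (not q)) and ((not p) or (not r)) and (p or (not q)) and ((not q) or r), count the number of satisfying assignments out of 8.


Evaluate all 8 assignments for p, q, r:
p=0, q=0, r=0: 1
p=0, q=0, r=1: 1
p=0, q=1, r=0: 0
p=0, q=1, r=1: 0
p=1, q=0, r=0: 1
p=1, q=0, r=1: 0
p=1, q=1, r=0: 0
p=1, q=1, r=1: 0
Satisfying count = 3

3


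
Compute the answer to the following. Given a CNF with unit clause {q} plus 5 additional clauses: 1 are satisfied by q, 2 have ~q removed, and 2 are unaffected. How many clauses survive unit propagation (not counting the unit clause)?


Satisfied (removed): 1
Shortened (remain): 2
Unchanged (remain): 2
Remaining = 2 + 2 = 4

4


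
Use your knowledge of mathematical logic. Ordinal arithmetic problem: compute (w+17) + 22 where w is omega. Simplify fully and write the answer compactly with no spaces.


Compute (w+17) + 22.
Ordinal + is associative but NOT commutative; for finite n>0, n + w = w but w + n stays w+n.
By associativity: (w+17) + 22 = w + (17+22) = w+39.
Result = w+39

w+39


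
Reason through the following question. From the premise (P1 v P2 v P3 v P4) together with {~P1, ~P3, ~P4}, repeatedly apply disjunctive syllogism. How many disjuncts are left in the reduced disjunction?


Original disjuncts (4): P1, P2, P3, P4
Negated (eliminate): ~P1, ~P3, ~P4
Remaining disjuncts: P2
Count = 4 - 3 = 1

1


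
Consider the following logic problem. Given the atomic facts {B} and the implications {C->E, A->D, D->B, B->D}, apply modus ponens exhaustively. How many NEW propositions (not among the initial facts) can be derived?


Initial facts: {B}
Apply modus ponens to closure:
  B and B->D  =>  D
Final known: {B, D}
New propositions: {D}
Count = 1

1
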